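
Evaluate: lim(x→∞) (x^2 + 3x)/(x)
This is an ∞/∞ indeterminate form.

Apply L'Hôpital's rule: differentiate numerator and denominator separately.
  f(x) = x^2 + 3·x   ⇒   f'(x) = 2·x + 3
  g(x) = x   ⇒   g'(x) = 1
  lim(x→∞) f'(x)/g'(x) = lim(x→∞) (2·x + 3)/(1)
  = ∞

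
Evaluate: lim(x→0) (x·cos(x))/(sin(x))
This is a 0/0 indeterminate form.

Apply L'Hôpital's rule: differentiate numerator and denominator separately.
  f(x) = x·cos(x)   ⇒   f'(x) = -x·sin(x) + cos(x)
  g(x) = sin(x)   ⇒   g'(x) = cos(x)
  lim(x→0) f'(x)/g'(x) = lim(x→0) (-x·sin(x) + cos(x))/(cos(x))
  = 1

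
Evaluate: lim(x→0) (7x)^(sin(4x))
This is an exponential indeterminate form.

For exponential indeterminate forms, take the natural log:
  Let L = lim(x→0) (7x)^(sin(4x))
  Then ln(L) = lim(x→0) [exponent × ln(base)]
  Evaluate using L'Hôpital or standard limits, then exponentiate.
  L = 1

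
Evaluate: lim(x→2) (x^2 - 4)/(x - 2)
This is a standard limit.

Factor or rationalize the expression:
  lim(x→2) (x^2 - 4)/(x - 2) = 4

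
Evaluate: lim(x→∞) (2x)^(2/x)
This is an exponential indeterminate form.

For exponential indeterminate forms, take the natural log:
  Let L = lim(x→∞) (2x)^(2/x)
  Then ln(L) = lim(x→∞) [exponent × ln(base)]
  Evaluate using L'Hôpital or standard limits, then exponentiate.
  L = 1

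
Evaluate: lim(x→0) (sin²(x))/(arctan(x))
This is a 0/0 indeterminate form.

Apply L'Hôpital's rule: differentiate numerator and denominator separately.
  f(x) = sin(x)^2   ⇒   f'(x) = 2·sin(x)·cos(x)
  g(x) = atan(x)   ⇒   g'(x) = 1/(x^2 + 1)
  lim(x→0) f'(x)/g'(x) = lim(x→0) (2·sin(x)·cos(x))/(1/(x^2 + 1))
  = 0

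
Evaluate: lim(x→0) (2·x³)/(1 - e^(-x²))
This is a 0/0 indeterminate form.

Apply L'Hôpital's rule: differentiate numerator and denominator separately.
  f(x) = 2·x^3   ⇒   f'(x) = 6·x^2
  g(x) = 1 - e^(-x^2)   ⇒   g'(x) = 2·x·e^(-x^2)
  lim(x→0) f'(x)/g'(x) = lim(x→0) (6·x^2)/(2·x·e^(-x^2))
  = 0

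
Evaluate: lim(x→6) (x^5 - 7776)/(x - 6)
This is a standard limit.

Factor or rationalize the expression:
  lim(x→6) (x^5 - 7776)/(x - 6) = 6480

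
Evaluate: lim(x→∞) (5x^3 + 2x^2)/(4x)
This is an ∞/∞ indeterminate form.

Apply L'Hôpital's rule: differentiate numerator and denominator separately.
  f(x) = 5·x^3 + 2·x^2   ⇒   f'(x) = 15·x^2 + 4·x
  g(x) = 4·x   ⇒   g'(x) = 4
  lim(x→∞) f'(x)/g'(x) = lim(x→∞) (15·x^2 + 4·x)/(4)
  = ∞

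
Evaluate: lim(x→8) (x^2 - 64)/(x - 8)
This is a standard limit.

Factor or rationalize the expression:
  lim(x→8) (x^2 - 64)/(x - 8) = 16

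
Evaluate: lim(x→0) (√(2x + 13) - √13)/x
This is a standard limit.

Factor or rationalize the expression:
  lim(x→0) (√(2x + 13) - √13)/x = sqrt(13)/13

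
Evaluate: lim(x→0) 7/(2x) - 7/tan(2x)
This is an ∞-∞ indeterminate form.

Combine fractions or rationalize to convert ∞-∞ to 0/0 form:
  lim(x→0) 7/(2x) - 7/tan(2x) = 0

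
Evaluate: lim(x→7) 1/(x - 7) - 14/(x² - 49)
This is an ∞-∞ indeterminate form.

Combine fractions or rationalize to convert ∞-∞ to 0/0 form:
  lim(x→7) 1/(x - 7) - 14/(x² - 49) = 1/14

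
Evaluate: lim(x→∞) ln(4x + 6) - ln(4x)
This is an ∞-∞ indeterminate form.

Combine fractions or rationalize to convert ∞-∞ to 0/0 form:
  lim(x→∞) ln(4x + 6) - ln(4x) = 0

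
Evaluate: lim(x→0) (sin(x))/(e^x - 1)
This is a 0/0 indeterminate form.

Apply L'Hôpital's rule: differentiate numerator and denominator separately.
  f(x) = sin(x)   ⇒   f'(x) = cos(x)
  g(x) = e^(x) - 1   ⇒   g'(x) = e^(x)
  lim(x→0) f'(x)/g'(x) = lim(x→0) (cos(x))/(e^(x))
  = 1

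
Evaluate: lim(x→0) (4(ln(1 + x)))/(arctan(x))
This is a 0/0 indeterminate form.

Apply L'Hôpital's rule: differentiate numerator and denominator separately.
  f(x) = 4·ln(x + 1)   ⇒   f'(x) = 4/(x + 1)
  g(x) = atan(x)   ⇒   g'(x) = 1/(x^2 + 1)
  lim(x→0) f'(x)/g'(x) = lim(x→0) (4/(x + 1))/(1/(x^2 + 1))
  = 4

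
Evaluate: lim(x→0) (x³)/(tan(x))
This is a 0/0 indeterminate form.

Apply L'Hôpital's rule: differentiate numerator and denominator separately.
  f(x) = x^3   ⇒   f'(x) = 3·x^2
  g(x) = tan(x)   ⇒   g'(x) = tan(x)^2 + 1
  lim(x→0) f'(x)/g'(x) = lim(x→0) (3·x^2)/(tan(x)^2 + 1)
  = 0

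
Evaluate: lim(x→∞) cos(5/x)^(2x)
This is an exponential indeterminate form.

For exponential indeterminate forms, take the natural log:
  Let L = lim(x→∞) cos(5/x)^(2x)
  Then ln(L) = lim(x→∞) [exponent × ln(base)]
  Evaluate using L'Hôpital or standard limits, then exponentiate.
  L = 1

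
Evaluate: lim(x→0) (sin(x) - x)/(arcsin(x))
This is a 0/0 indeterminate form.

Apply L'Hôpital's rule: differentiate numerator and denominator separately.
  f(x) = -x + sin(x)   ⇒   f'(x) = cos(x) - 1
  g(x) = asin(x)   ⇒   g'(x) = 1/sqrt(1 - x^2)
  lim(x→0) f'(x)/g'(x) = lim(x→0) (cos(x) - 1)/(1/sqrt(1 - x^2))
  = 0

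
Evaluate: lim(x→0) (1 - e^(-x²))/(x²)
This is a 0/0 indeterminate form.

Apply L'Hôpital's rule: differentiate numerator and denominator separately.
  f(x) = 1 - e^(-x^2)   ⇒   f'(x) = 2·x·e^(-x^2)
  g(x) = x^2   ⇒   g'(x) = 2·x
  lim(x→0) f'(x)/g'(x) = lim(x→0) (2·x·e^(-x^2))/(2·x)
  = 1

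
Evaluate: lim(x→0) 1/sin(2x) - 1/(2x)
This is an ∞-∞ indeterminate form.

Combine fractions or rationalize to convert ∞-∞ to 0/0 form:
  lim(x→0) 1/sin(2x) - 1/(2x) = 0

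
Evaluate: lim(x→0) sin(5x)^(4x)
This is an exponential indeterminate form.

For exponential indeterminate forms, take the natural log:
  Let L = lim(x→0) sin(5x)^(4x)
  Then ln(L) = lim(x→0) [exponent × ln(base)]
  Evaluate using L'Hôpital or standard limits, then exponentiate.
  L = 1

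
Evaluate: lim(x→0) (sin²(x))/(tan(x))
This is a 0/0 indeterminate form.

Apply L'Hôpital's rule: differentiate numerator and denominator separately.
  f(x) = sin(x)^2   ⇒   f'(x) = 2·sin(x)·cos(x)
  g(x) = tan(x)   ⇒   g'(x) = tan(x)^2 + 1
  lim(x→0) f'(x)/g'(x) = lim(x→0) (2·sin(x)·cos(x))/(tan(x)^2 + 1)
  = 0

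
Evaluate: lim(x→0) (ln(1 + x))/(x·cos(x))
This is a 0/0 indeterminate form.

Apply L'Hôpital's rule: differentiate numerator and denominator separately.
  f(x) = ln(x + 1)   ⇒   f'(x) = 1/(x + 1)
  g(x) = x·cos(x)   ⇒   g'(x) = -x·sin(x) + cos(x)
  lim(x→0) f'(x)/g'(x) = lim(x→0) (1/(x + 1))/(-x·sin(x) + cos(x))
  = 1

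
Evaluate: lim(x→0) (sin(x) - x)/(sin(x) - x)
This is a 0/0 indeterminate form.

Apply L'Hôpital's rule: differentiate numerator and denominator separately.
  f(x) = -x + sin(x)   ⇒   f'(x) = cos(x) - 1
  g(x) = -x + sin(x)   ⇒   g'(x) = cos(x) - 1
  lim(x→0) f'(x)/g'(x) = lim(x→0) (cos(x) - 1)/(cos(x) - 1)
  = 1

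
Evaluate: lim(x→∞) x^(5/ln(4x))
This is an exponential indeterminate form.

For exponential indeterminate forms, take the natural log:
  Let L = lim(x→∞) x^(5/ln(4x))
  Then ln(L) = lim(x→∞) [exponent × ln(base)]
  Evaluate using L'Hôpital or standard limits, then exponentiate.
  L = e^(5)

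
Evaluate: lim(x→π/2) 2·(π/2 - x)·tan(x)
This is a 0·∞ indeterminate form.

Rewrite 0·∞ as a quotient (0/0 or ∞/∞ form), then apply L'Hôpital's rule:
  lim(x→π/2) 2·(π/2 - x)·tan(x) = 2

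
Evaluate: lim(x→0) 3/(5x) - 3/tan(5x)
This is an ∞-∞ indeterminate form.

Combine fractions or rationalize to convert ∞-∞ to 0/0 form:
  lim(x→0) 3/(5x) - 3/tan(5x) = 0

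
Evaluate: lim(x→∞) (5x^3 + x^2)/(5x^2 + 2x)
This is an ∞/∞ indeterminate form.

Apply L'Hôpital's rule: differentiate numerator and denominator separately.
  f(x) = 5·x^3 + x^2   ⇒   f'(x) = 15·x^2 + 2·x
  g(x) = 5·x^2 + 2·x   ⇒   g'(x) = 10·x + 2
  lim(x→∞) f'(x)/g'(x) = lim(x→∞) (15·x^2 + 2·x)/(10·x + 2)
  = ∞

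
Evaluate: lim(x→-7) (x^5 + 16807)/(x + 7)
This is a standard limit.

Factor or rationalize the expression:
  lim(x→-7) (x^5 + 16807)/(x + 7) = 12005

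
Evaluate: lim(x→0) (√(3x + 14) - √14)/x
This is a standard limit.

Factor or rationalize the expression:
  lim(x→0) (√(3x + 14) - √14)/x = 3·sqrt(14)/28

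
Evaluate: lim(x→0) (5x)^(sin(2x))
This is an exponential indeterminate form.

For exponential indeterminate forms, take the natural log:
  Let L = lim(x→0) (5x)^(sin(2x))
  Then ln(L) = lim(x→0) [exponent × ln(base)]
  Evaluate using L'Hôpital or standard limits, then exponentiate.
  L = 1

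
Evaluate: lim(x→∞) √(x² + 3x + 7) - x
This is an ∞-∞ indeterminate form.

Combine fractions or rationalize to convert ∞-∞ to 0/0 form:
  lim(x→∞) √(x² + 3x + 7) - x = 3/2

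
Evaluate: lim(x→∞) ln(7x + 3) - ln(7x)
This is an ∞-∞ indeterminate form.

Combine fractions or rationalize to convert ∞-∞ to 0/0 form:
  lim(x→∞) ln(7x + 3) - ln(7x) = 0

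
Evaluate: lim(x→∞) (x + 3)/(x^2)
This is an ∞/∞ indeterminate form.

Apply L'Hôpital's rule: differentiate numerator and denominator separately.
  f(x) = x + 3   ⇒   f'(x) = 1
  g(x) = x^2   ⇒   g'(x) = 2·x
  lim(x→∞) f'(x)/g'(x) = lim(x→∞) (1)/(2·x)
  = 0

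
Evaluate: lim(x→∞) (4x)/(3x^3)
This is an ∞/∞ indeterminate form.

Apply L'Hôpital's rule: differentiate numerator and denominator separately.
  f(x) = 4·x   ⇒   f'(x) = 4
  g(x) = 3·x^3   ⇒   g'(x) = 9·x^2
  lim(x→∞) f'(x)/g'(x) = lim(x→∞) (4)/(9·x^2)
  = 0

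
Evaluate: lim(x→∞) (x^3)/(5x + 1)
This is an ∞/∞ indeterminate form.

Apply L'Hôpital's rule: differentiate numerator and denominator separately.
  f(x) = x^3   ⇒   f'(x) = 3·x^2
  g(x) = 5·x + 1   ⇒   g'(x) = 5
  lim(x→∞) f'(x)/g'(x) = lim(x→∞) (3·x^2)/(5)
  = ∞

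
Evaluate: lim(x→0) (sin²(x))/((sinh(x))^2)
This is a 0/0 indeterminate form.

Apply L'Hôpital's rule: differentiate numerator and denominator separately.
  f(x) = sin(x)^2   ⇒   f'(x) = 2·sin(x)·cos(x)
  g(x) = sinh(x)^2   ⇒   g'(x) = 2·sinh(x)·cosh(x)
  lim(x→0) f'(x)/g'(x) = lim(x→0) (2·sin(x)·cos(x))/(2·sinh(x)·cosh(x))
  = 1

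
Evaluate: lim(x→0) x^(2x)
This is an exponential indeterminate form.

For exponential indeterminate forms, take the natural log:
  Let L = lim(x→0) x^(2x)
  Then ln(L) = lim(x→0) [exponent × ln(base)]
  Evaluate using L'Hôpital or standard limits, then exponentiate.
  L = 1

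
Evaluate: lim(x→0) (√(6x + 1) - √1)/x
This is a standard limit.

Factor or rationalize the expression:
  lim(x→0) (√(6x + 1) - √1)/x = 3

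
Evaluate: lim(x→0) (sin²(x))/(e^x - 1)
This is a 0/0 indeterminate form.

Apply L'Hôpital's rule: differentiate numerator and denominator separately.
  f(x) = sin(x)^2   ⇒   f'(x) = 2·sin(x)·cos(x)
  g(x) = e^(x) - 1   ⇒   g'(x) = e^(x)
  lim(x→0) f'(x)/g'(x) = lim(x→0) (2·sin(x)·cos(x))/(e^(x))
  = 0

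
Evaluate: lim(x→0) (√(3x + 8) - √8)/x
This is a standard limit.

Factor or rationalize the expression:
  lim(x→0) (√(3x + 8) - √8)/x = 3·sqrt(2)/8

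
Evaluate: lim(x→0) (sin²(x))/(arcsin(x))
This is a 0/0 indeterminate form.

Apply L'Hôpital's rule: differentiate numerator and denominator separately.
  f(x) = sin(x)^2   ⇒   f'(x) = 2·sin(x)·cos(x)
  g(x) = asin(x)   ⇒   g'(x) = 1/sqrt(1 - x^2)
  lim(x→0) f'(x)/g'(x) = lim(x→0) (2·sin(x)·cos(x))/(1/sqrt(1 - x^2))
  = 0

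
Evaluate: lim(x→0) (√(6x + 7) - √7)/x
This is a standard limit.

Factor or rationalize the expression:
  lim(x→0) (√(6x + 7) - √7)/x = 3·sqrt(7)/7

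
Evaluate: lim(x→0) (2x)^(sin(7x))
This is an exponential indeterminate form.

For exponential indeterminate forms, take the natural log:
  Let L = lim(x→0) (2x)^(sin(7x))
  Then ln(L) = lim(x→0) [exponent × ln(base)]
  Evaluate using L'Hôpital or standard limits, then exponentiate.
  L = 1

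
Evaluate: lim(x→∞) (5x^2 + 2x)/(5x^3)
This is an ∞/∞ indeterminate form.

Apply L'Hôpital's rule: differentiate numerator and denominator separately.
  f(x) = 5·x^2 + 2·x   ⇒   f'(x) = 10·x + 2
  g(x) = 5·x^3   ⇒   g'(x) = 15·x^2
  lim(x→∞) f'(x)/g'(x) = lim(x→∞) (10·x + 2)/(15·x^2)
  = 0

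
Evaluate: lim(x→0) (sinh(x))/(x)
This is a 0/0 indeterminate form.

Apply L'Hôpital's rule: differentiate numerator and denominator separately.
  f(x) = sinh(x)   ⇒   f'(x) = cosh(x)
  g(x) = x   ⇒   g'(x) = 1
  lim(x→0) f'(x)/g'(x) = lim(x→0) (cosh(x))/(1)
  = 1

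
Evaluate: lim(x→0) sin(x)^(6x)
This is an exponential indeterminate form.

For exponential indeterminate forms, take the natural log:
  Let L = lim(x→0) sin(x)^(6x)
  Then ln(L) = lim(x→0) [exponent × ln(base)]
  Evaluate using L'Hôpital or standard limits, then exponentiate.
  L = 1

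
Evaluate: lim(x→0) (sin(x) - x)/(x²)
This is a 0/0 indeterminate form.

Apply L'Hôpital's rule: differentiate numerator and denominator separately.
  f(x) = -x + sin(x)   ⇒   f'(x) = cos(x) - 1
  g(x) = x^2   ⇒   g'(x) = 2·x
  lim(x→0) f'(x)/g'(x) = lim(x→0) (cos(x) - 1)/(2·x)
  = 0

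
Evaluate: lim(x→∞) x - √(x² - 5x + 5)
This is an ∞-∞ indeterminate form.

Combine fractions or rationalize to convert ∞-∞ to 0/0 form:
  lim(x→∞) x - √(x² - 5x + 5) = 5/2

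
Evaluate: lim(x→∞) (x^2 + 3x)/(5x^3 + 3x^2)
This is an ∞/∞ indeterminate form.

Apply L'Hôpital's rule: differentiate numerator and denominator separately.
  f(x) = x^2 + 3·x   ⇒   f'(x) = 2·x + 3
  g(x) = 5·x^3 + 3·x^2   ⇒   g'(x) = 15·x^2 + 6·x
  lim(x→∞) f'(x)/g'(x) = lim(x→∞) (2·x + 3)/(15·x^2 + 6·x)
  = 0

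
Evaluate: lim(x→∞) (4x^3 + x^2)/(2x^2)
This is an ∞/∞ indeterminate form.

Apply L'Hôpital's rule: differentiate numerator and denominator separately.
  f(x) = 4·x^3 + x^2   ⇒   f'(x) = 12·x^2 + 2·x
  g(x) = 2·x^2   ⇒   g'(x) = 4·x
  lim(x→∞) f'(x)/g'(x) = lim(x→∞) (12·x^2 + 2·x)/(4·x)
  = ∞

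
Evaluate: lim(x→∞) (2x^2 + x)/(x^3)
This is an ∞/∞ indeterminate form.

Apply L'Hôpital's rule: differentiate numerator and denominator separately.
  f(x) = 2·x^2 + x   ⇒   f'(x) = 4·x + 1
  g(x) = x^3   ⇒   g'(x) = 3·x^2
  lim(x→∞) f'(x)/g'(x) = lim(x→∞) (4·x + 1)/(3·x^2)
  = 0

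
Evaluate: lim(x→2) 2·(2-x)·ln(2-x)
This is a 0·∞ indeterminate form.

Rewrite 0·∞ as a quotient (0/0 or ∞/∞ form), then apply L'Hôpital's rule:
  lim(x→2) 2·(2-x)·ln(2-x) = 0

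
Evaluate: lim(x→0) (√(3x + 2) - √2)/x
This is a standard limit.

Factor or rationalize the expression:
  lim(x→0) (√(3x + 2) - √2)/x = 3·sqrt(2)/4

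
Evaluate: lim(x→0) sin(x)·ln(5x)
This is a 0·∞ indeterminate form.

Rewrite 0·∞ as a quotient (0/0 or ∞/∞ form), then apply L'Hôpital's rule:
  lim(x→0) sin(x)·ln(5x) = 0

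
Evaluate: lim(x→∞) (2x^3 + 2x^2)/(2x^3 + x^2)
This is an ∞/∞ indeterminate form.

Apply L'Hôpital's rule: differentiate numerator and denominator separately.
  f(x) = 2·x^3 + 2·x^2   ⇒   f'(x) = 6·x^2 + 4·x
  g(x) = 2·x^3 + x^2   ⇒   g'(x) = 6·x^2 + 2·x
  lim(x→∞) f'(x)/g'(x) = lim(x→∞) (6·x^2 + 4·x)/(6·x^2 + 2·x)
  = 1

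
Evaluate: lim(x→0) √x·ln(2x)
This is a 0·∞ indeterminate form.

Rewrite 0·∞ as a quotient (0/0 or ∞/∞ form), then apply L'Hôpital's rule:
  lim(x→0) √x·ln(2x) = 0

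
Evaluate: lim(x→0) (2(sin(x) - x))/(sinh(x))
This is a 0/0 indeterminate form.

Apply L'Hôpital's rule: differentiate numerator and denominator separately.
  f(x) = -2·x + 2·sin(x)   ⇒   f'(x) = 2·cos(x) - 2
  g(x) = sinh(x)   ⇒   g'(x) = cosh(x)
  lim(x→0) f'(x)/g'(x) = lim(x→0) (2·cos(x) - 2)/(cosh(x))
  = 0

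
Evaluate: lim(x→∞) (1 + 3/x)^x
This is an exponential indeterminate form.

For exponential indeterminate forms, take the natural log:
  Let L = lim(x→∞) (1 + 3/x)^x
  Then ln(L) = lim(x→∞) [exponent × ln(base)]
  Evaluate using L'Hôpital or standard limits, then exponentiate.
  L = e^(3)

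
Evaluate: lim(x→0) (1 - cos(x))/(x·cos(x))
This is a 0/0 indeterminate form.

Apply L'Hôpital's rule: differentiate numerator and denominator separately.
  f(x) = 1 - cos(x)   ⇒   f'(x) = sin(x)
  g(x) = x·cos(x)   ⇒   g'(x) = -x·sin(x) + cos(x)
  lim(x→0) f'(x)/g'(x) = lim(x→0) (sin(x))/(-x·sin(x) + cos(x))
  = 0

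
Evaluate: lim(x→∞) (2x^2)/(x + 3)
This is an ∞/∞ indeterminate form.

Apply L'Hôpital's rule: differentiate numerator and denominator separately.
  f(x) = 2·x^2   ⇒   f'(x) = 4·x
  g(x) = x + 3   ⇒   g'(x) = 1
  lim(x→∞) f'(x)/g'(x) = lim(x→∞) (4·x)/(1)
  = ∞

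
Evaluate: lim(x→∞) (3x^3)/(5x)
This is an ∞/∞ indeterminate form.

Apply L'Hôpital's rule: differentiate numerator and denominator separately.
  f(x) = 3·x^3   ⇒   f'(x) = 9·x^2
  g(x) = 5·x   ⇒   g'(x) = 5
  lim(x→∞) f'(x)/g'(x) = lim(x→∞) (9·x^2)/(5)
  = ∞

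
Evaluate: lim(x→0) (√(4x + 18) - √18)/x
This is a standard limit.

Factor or rationalize the expression:
  lim(x→0) (√(4x + 18) - √18)/x = sqrt(2)/3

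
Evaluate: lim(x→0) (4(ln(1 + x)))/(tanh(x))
This is a 0/0 indeterminate form.

Apply L'Hôpital's rule: differentiate numerator and denominator separately.
  f(x) = 4·ln(x + 1)   ⇒   f'(x) = 4/(x + 1)
  g(x) = tanh(x)   ⇒   g'(x) = 1 - tanh(x)^2
  lim(x→0) f'(x)/g'(x) = lim(x→0) (4/(x + 1))/(1 - tanh(x)^2)
  = 4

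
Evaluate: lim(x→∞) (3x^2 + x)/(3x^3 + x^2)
This is an ∞/∞ indeterminate form.

Apply L'Hôpital's rule: differentiate numerator and denominator separately.
  f(x) = 3·x^2 + x   ⇒   f'(x) = 6·x + 1
  g(x) = 3·x^3 + x^2   ⇒   g'(x) = 9·x^2 + 2·x
  lim(x→∞) f'(x)/g'(x) = lim(x→∞) (6·x + 1)/(9·x^2 + 2·x)
  = 0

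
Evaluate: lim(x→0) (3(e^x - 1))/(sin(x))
This is a 0/0 indeterminate form.

Apply L'Hôpital's rule: differentiate numerator and denominator separately.
  f(x) = 3·e^(x) - 3   ⇒   f'(x) = 3·e^(x)
  g(x) = sin(x)   ⇒   g'(x) = cos(x)
  lim(x→0) f'(x)/g'(x) = lim(x→0) (3·e^(x))/(cos(x))
  = 3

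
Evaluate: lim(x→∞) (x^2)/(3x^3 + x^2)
This is an ∞/∞ indeterminate form.

Apply L'Hôpital's rule: differentiate numerator and denominator separately.
  f(x) = x^2   ⇒   f'(x) = 2·x
  g(x) = 3·x^3 + x^2   ⇒   g'(x) = 9·x^2 + 2·x
  lim(x→∞) f'(x)/g'(x) = lim(x→∞) (2·x)/(9·x^2 + 2·x)
  = 0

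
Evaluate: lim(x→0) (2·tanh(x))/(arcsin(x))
This is a 0/0 indeterminate form.

Apply L'Hôpital's rule: differentiate numerator and denominator separately.
  f(x) = 2·tanh(x)   ⇒   f'(x) = 2 - 2·tanh(x)^2
  g(x) = asin(x)   ⇒   g'(x) = 1/sqrt(1 - x^2)
  lim(x→0) f'(x)/g'(x) = lim(x→0) (2 - 2·tanh(x)^2)/(1/sqrt(1 - x^2))
  = 2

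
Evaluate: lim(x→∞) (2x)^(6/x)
This is an exponential indeterminate form.

For exponential indeterminate forms, take the natural log:
  Let L = lim(x→∞) (2x)^(6/x)
  Then ln(L) = lim(x→∞) [exponent × ln(base)]
  Evaluate using L'Hôpital or standard limits, then exponentiate.
  L = 1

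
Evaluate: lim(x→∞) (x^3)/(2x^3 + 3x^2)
This is an ∞/∞ indeterminate form.

Apply L'Hôpital's rule: differentiate numerator and denominator separately.
  f(x) = x^3   ⇒   f'(x) = 3·x^2
  g(x) = 2·x^3 + 3·x^2   ⇒   g'(x) = 6·x^2 + 6·x
  lim(x→∞) f'(x)/g'(x) = lim(x→∞) (3·x^2)/(6·x^2 + 6·x)
  = 1/2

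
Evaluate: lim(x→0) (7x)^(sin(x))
This is an exponential indeterminate form.

For exponential indeterminate forms, take the natural log:
  Let L = lim(x→0) (7x)^(sin(x))
  Then ln(L) = lim(x→0) [exponent × ln(base)]
  Evaluate using L'Hôpital or standard limits, then exponentiate.
  L = 1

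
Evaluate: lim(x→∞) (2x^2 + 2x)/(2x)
This is an ∞/∞ indeterminate form.

Apply L'Hôpital's rule: differentiate numerator and denominator separately.
  f(x) = 2·x^2 + 2·x   ⇒   f'(x) = 4·x + 2
  g(x) = 2·x   ⇒   g'(x) = 2
  lim(x→∞) f'(x)/g'(x) = lim(x→∞) (4·x + 2)/(2)
  = ∞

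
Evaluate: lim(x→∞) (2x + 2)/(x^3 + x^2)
This is an ∞/∞ indeterminate form.

Apply L'Hôpital's rule: differentiate numerator and denominator separately.
  f(x) = 2·x + 2   ⇒   f'(x) = 2
  g(x) = x^3 + x^2   ⇒   g'(x) = 3·x^2 + 2·x
  lim(x→∞) f'(x)/g'(x) = lim(x→∞) (2)/(3·x^2 + 2·x)
  = 0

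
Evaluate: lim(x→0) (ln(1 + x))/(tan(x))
This is a 0/0 indeterminate form.

Apply L'Hôpital's rule: differentiate numerator and denominator separately.
  f(x) = ln(x + 1)   ⇒   f'(x) = 1/(x + 1)
  g(x) = tan(x)   ⇒   g'(x) = tan(x)^2 + 1
  lim(x→0) f'(x)/g'(x) = lim(x→0) (1/(x + 1))/(tan(x)^2 + 1)
  = 1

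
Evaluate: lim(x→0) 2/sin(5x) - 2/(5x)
This is an ∞-∞ indeterminate form.

Combine fractions or rationalize to convert ∞-∞ to 0/0 form:
  lim(x→0) 2/sin(5x) - 2/(5x) = 0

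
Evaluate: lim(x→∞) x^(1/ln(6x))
This is an exponential indeterminate form.

For exponential indeterminate forms, take the natural log:
  Let L = lim(x→∞) x^(1/ln(6x))
  Then ln(L) = lim(x→∞) [exponent × ln(base)]
  Evaluate using L'Hôpital or standard limits, then exponentiate.
  L = e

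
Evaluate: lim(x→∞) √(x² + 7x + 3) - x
This is an ∞-∞ indeterminate form.

Combine fractions or rationalize to convert ∞-∞ to 0/0 form:
  lim(x→∞) √(x² + 7x + 3) - x = 7/2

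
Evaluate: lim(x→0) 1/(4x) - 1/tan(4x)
This is an ∞-∞ indeterminate form.

Combine fractions or rationalize to convert ∞-∞ to 0/0 form:
  lim(x→0) 1/(4x) - 1/tan(4x) = 0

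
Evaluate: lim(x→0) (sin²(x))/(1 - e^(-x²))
This is a 0/0 indeterminate form.

Apply L'Hôpital's rule: differentiate numerator and denominator separately.
  f(x) = sin(x)^2   ⇒   f'(x) = 2·sin(x)·cos(x)
  g(x) = 1 - e^(-x^2)   ⇒   g'(x) = 2·x·e^(-x^2)
  lim(x→0) f'(x)/g'(x) = lim(x→0) (2·sin(x)·cos(x))/(2·x·e^(-x^2))
  = 1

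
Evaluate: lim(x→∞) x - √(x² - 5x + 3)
This is an ∞-∞ indeterminate form.

Combine fractions or rationalize to convert ∞-∞ to 0/0 form:
  lim(x→∞) x - √(x² - 5x + 3) = 5/2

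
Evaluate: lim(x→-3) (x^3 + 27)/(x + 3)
This is a standard limit.

Factor or rationalize the expression:
  lim(x→-3) (x^3 + 27)/(x + 3) = 27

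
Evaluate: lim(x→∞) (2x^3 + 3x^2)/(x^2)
This is an ∞/∞ indeterminate form.

Apply L'Hôpital's rule: differentiate numerator and denominator separately.
  f(x) = 2·x^3 + 3·x^2   ⇒   f'(x) = 6·x^2 + 6·x
  g(x) = x^2   ⇒   g'(x) = 2·x
  lim(x→∞) f'(x)/g'(x) = lim(x→∞) (6·x^2 + 6·x)/(2·x)
  = ∞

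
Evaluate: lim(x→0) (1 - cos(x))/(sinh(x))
This is a 0/0 indeterminate form.

Apply L'Hôpital's rule: differentiate numerator and denominator separately.
  f(x) = 1 - cos(x)   ⇒   f'(x) = sin(x)
  g(x) = sinh(x)   ⇒   g'(x) = cosh(x)
  lim(x→0) f'(x)/g'(x) = lim(x→0) (sin(x))/(cosh(x))
  = 0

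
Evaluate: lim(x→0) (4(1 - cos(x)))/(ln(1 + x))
This is a 0/0 indeterminate form.

Apply L'Hôpital's rule: differentiate numerator and denominator separately.
  f(x) = 4 - 4·cos(x)   ⇒   f'(x) = 4·sin(x)
  g(x) = ln(x + 1)   ⇒   g'(x) = 1/(x + 1)
  lim(x→0) f'(x)/g'(x) = lim(x→0) (4·sin(x))/(1/(x + 1))
  = 0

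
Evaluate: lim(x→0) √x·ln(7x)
This is a 0·∞ indeterminate form.

Rewrite 0·∞ as a quotient (0/0 or ∞/∞ form), then apply L'Hôpital's rule:
  lim(x→0) √x·ln(7x) = 0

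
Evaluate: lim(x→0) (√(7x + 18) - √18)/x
This is a standard limit.

Factor or rationalize the expression:
  lim(x→0) (√(7x + 18) - √18)/x = 7·sqrt(2)/12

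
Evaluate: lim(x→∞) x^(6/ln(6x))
This is an exponential indeterminate form.

For exponential indeterminate forms, take the natural log:
  Let L = lim(x→∞) x^(6/ln(6x))
  Then ln(L) = lim(x→∞) [exponent × ln(base)]
  Evaluate using L'Hôpital or standard limits, then exponentiate.
  L = e^(6)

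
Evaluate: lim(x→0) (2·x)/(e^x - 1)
This is a 0/0 indeterminate form.

Apply L'Hôpital's rule: differentiate numerator and denominator separately.
  f(x) = 2·x   ⇒   f'(x) = 2
  g(x) = e^(x) - 1   ⇒   g'(x) = e^(x)
  lim(x→0) f'(x)/g'(x) = lim(x→0) (2)/(e^(x))
  = 2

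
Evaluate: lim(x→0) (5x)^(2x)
This is an exponential indeterminate form.

For exponential indeterminate forms, take the natural log:
  Let L = lim(x→0) (5x)^(2x)
  Then ln(L) = lim(x→0) [exponent × ln(base)]
  Evaluate using L'Hôpital or standard limits, then exponentiate.
  L = 1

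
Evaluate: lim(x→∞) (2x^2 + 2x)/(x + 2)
This is an ∞/∞ indeterminate form.

Apply L'Hôpital's rule: differentiate numerator and denominator separately.
  f(x) = 2·x^2 + 2·x   ⇒   f'(x) = 4·x + 2
  g(x) = x + 2   ⇒   g'(x) = 1
  lim(x→∞) f'(x)/g'(x) = lim(x→∞) (4·x + 2)/(1)
  = ∞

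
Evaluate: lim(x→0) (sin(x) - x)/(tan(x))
This is a 0/0 indeterminate form.

Apply L'Hôpital's rule: differentiate numerator and denominator separately.
  f(x) = -x + sin(x)   ⇒   f'(x) = cos(x) - 1
  g(x) = tan(x)   ⇒   g'(x) = tan(x)^2 + 1
  lim(x→0) f'(x)/g'(x) = lim(x→0) (cos(x) - 1)/(tan(x)^2 + 1)
  = 0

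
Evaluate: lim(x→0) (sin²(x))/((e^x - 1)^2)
This is a 0/0 indeterminate form.

Apply L'Hôpital's rule: differentiate numerator and denominator separately.
  f(x) = sin(x)^2   ⇒   f'(x) = 2·sin(x)·cos(x)
  g(x) = (e^(x) - 1)^2   ⇒   g'(x) = 2·(e^(x) - 1)·e^(x)
  lim(x→0) f'(x)/g'(x) = lim(x→0) (2·sin(x)·cos(x))/(2·(e^(x) - 1)·e^(x))
  = 1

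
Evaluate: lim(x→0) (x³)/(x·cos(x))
This is a 0/0 indeterminate form.

Apply L'Hôpital's rule: differentiate numerator and denominator separately.
  f(x) = x^3   ⇒   f'(x) = 3·x^2
  g(x) = x·cos(x)   ⇒   g'(x) = -x·sin(x) + cos(x)
  lim(x→0) f'(x)/g'(x) = lim(x→0) (3·x^2)/(-x·sin(x) + cos(x))
  = 0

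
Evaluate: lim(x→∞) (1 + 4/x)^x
This is an exponential indeterminate form.

For exponential indeterminate forms, take the natural log:
  Let L = lim(x→∞) (1 + 4/x)^x
  Then ln(L) = lim(x→∞) [exponent × ln(base)]
  Evaluate using L'Hôpital or standard limits, then exponentiate.
  L = e^(4)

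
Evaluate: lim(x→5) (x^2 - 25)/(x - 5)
This is a standard limit.

Factor or rationalize the expression:
  lim(x→5) (x^2 - 25)/(x - 5) = 10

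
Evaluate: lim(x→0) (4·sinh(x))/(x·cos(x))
This is a 0/0 indeterminate form.

Apply L'Hôpital's rule: differentiate numerator and denominator separately.
  f(x) = 4·sinh(x)   ⇒   f'(x) = 4·cosh(x)
  g(x) = x·cos(x)   ⇒   g'(x) = -x·sin(x) + cos(x)
  lim(x→0) f'(x)/g'(x) = lim(x→0) (4·cosh(x))/(-x·sin(x) + cos(x))
  = 4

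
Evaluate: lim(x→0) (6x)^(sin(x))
This is an exponential indeterminate form.

For exponential indeterminate forms, take the natural log:
  Let L = lim(x→0) (6x)^(sin(x))
  Then ln(L) = lim(x→0) [exponent × ln(base)]
  Evaluate using L'Hôpital or standard limits, then exponentiate.
  L = 1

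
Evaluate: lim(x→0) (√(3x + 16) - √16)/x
This is a standard limit.

Factor or rationalize the expression:
  lim(x→0) (√(3x + 16) - √16)/x = 3/8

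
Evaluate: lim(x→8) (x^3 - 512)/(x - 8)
This is a standard limit.

Factor or rationalize the expression:
  lim(x→8) (x^3 - 512)/(x - 8) = 192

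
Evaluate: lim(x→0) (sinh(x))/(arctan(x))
This is a 0/0 indeterminate form.

Apply L'Hôpital's rule: differentiate numerator and denominator separately.
  f(x) = sinh(x)   ⇒   f'(x) = cosh(x)
  g(x) = atan(x)   ⇒   g'(x) = 1/(x^2 + 1)
  lim(x→0) f'(x)/g'(x) = lim(x→0) (cosh(x))/(1/(x^2 + 1))
  = 1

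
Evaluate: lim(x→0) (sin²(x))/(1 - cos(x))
This is a 0/0 indeterminate form.

Apply L'Hôpital's rule: differentiate numerator and denominator separately.
  f(x) = sin(x)^2   ⇒   f'(x) = 2·sin(x)·cos(x)
  g(x) = 1 - cos(x)   ⇒   g'(x) = sin(x)
  lim(x→0) f'(x)/g'(x) = lim(x→0) (2·sin(x)·cos(x))/(sin(x))
  = 2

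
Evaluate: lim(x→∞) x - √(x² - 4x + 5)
This is an ∞-∞ indeterminate form.

Combine fractions or rationalize to convert ∞-∞ to 0/0 form:
  lim(x→∞) x - √(x² - 4x + 5) = 2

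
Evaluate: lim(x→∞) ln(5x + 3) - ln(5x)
This is an ∞-∞ indeterminate form.

Combine fractions or rationalize to convert ∞-∞ to 0/0 form:
  lim(x→∞) ln(5x + 3) - ln(5x) = 0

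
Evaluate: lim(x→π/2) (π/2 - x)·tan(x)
This is a 0·∞ indeterminate form.

Rewrite 0·∞ as a quotient (0/0 or ∞/∞ form), then apply L'Hôpital's rule:
  lim(x→π/2) (π/2 - x)·tan(x) = 1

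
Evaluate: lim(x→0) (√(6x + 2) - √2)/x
This is a standard limit.

Factor or rationalize the expression:
  lim(x→0) (√(6x + 2) - √2)/x = 3·sqrt(2)/2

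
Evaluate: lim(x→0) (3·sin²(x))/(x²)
This is a 0/0 indeterminate form.

Apply L'Hôpital's rule: differentiate numerator and denominator separately.
  f(x) = 3·sin(x)^2   ⇒   f'(x) = 6·sin(x)·cos(x)
  g(x) = x^2   ⇒   g'(x) = 2·x
  lim(x→0) f'(x)/g'(x) = lim(x→0) (6·sin(x)·cos(x))/(2·x)
  = 3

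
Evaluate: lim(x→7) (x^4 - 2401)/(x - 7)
This is a standard limit.

Factor or rationalize the expression:
  lim(x→7) (x^4 - 2401)/(x - 7) = 1372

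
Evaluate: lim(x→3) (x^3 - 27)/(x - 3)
This is a standard limit.

Factor or rationalize the expression:
  lim(x→3) (x^3 - 27)/(x - 3) = 27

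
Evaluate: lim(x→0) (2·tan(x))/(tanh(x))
This is a 0/0 indeterminate form.

Apply L'Hôpital's rule: differentiate numerator and denominator separately.
  f(x) = 2·tan(x)   ⇒   f'(x) = 2·tan(x)^2 + 2
  g(x) = tanh(x)   ⇒   g'(x) = 1 - tanh(x)^2
  lim(x→0) f'(x)/g'(x) = lim(x→0) (2·tan(x)^2 + 2)/(1 - tanh(x)^2)
  = 2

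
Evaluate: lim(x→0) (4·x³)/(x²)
This is a 0/0 indeterminate form.

Apply L'Hôpital's rule: differentiate numerator and denominator separately.
  f(x) = 4·x^3   ⇒   f'(x) = 12·x^2
  g(x) = x^2   ⇒   g'(x) = 2·x
  lim(x→0) f'(x)/g'(x) = lim(x→0) (12·x^2)/(2·x)
  = 0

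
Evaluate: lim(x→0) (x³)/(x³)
This is a 0/0 indeterminate form.

Apply L'Hôpital's rule: differentiate numerator and denominator separately.
  f(x) = x^3   ⇒   f'(x) = 3·x^2
  g(x) = x^3   ⇒   g'(x) = 3·x^2
  lim(x→0) f'(x)/g'(x) = lim(x→0) (3·x^2)/(3·x^2)
  = 1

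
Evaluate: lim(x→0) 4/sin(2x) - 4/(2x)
This is an ∞-∞ indeterminate form.

Combine fractions or rationalize to convert ∞-∞ to 0/0 form:
  lim(x→0) 4/sin(2x) - 4/(2x) = 0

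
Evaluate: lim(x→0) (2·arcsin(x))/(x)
This is a 0/0 indeterminate form.

Apply L'Hôpital's rule: differentiate numerator and denominator separately.
  f(x) = 2·asin(x)   ⇒   f'(x) = 2/sqrt(1 - x^2)
  g(x) = x   ⇒   g'(x) = 1
  lim(x→0) f'(x)/g'(x) = lim(x→0) (2/sqrt(1 - x^2))/(1)
  = 2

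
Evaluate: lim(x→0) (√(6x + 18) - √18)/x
This is a standard limit.

Factor or rationalize the expression:
  lim(x→0) (√(6x + 18) - √18)/x = sqrt(2)/2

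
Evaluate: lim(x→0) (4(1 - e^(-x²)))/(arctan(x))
This is a 0/0 indeterminate form.

Apply L'Hôpital's rule: differentiate numerator and denominator separately.
  f(x) = 4 - 4·e^(-x^2)   ⇒   f'(x) = 8·x·e^(-x^2)
  g(x) = atan(x)   ⇒   g'(x) = 1/(x^2 + 1)
  lim(x→0) f'(x)/g'(x) = lim(x→0) (8·x·e^(-x^2))/(1/(x^2 + 1))
  = 0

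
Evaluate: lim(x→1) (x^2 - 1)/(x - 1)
This is a standard limit.

Factor or rationalize the expression:
  lim(x→1) (x^2 - 1)/(x - 1) = 2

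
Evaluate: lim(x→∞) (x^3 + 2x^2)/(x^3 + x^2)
This is an ∞/∞ indeterminate form.

Apply L'Hôpital's rule: differentiate numerator and denominator separately.
  f(x) = x^3 + 2·x^2   ⇒   f'(x) = 3·x^2 + 4·x
  g(x) = x^3 + x^2   ⇒   g'(x) = 3·x^2 + 2·x
  lim(x→∞) f'(x)/g'(x) = lim(x→∞) (3·x^2 + 4·x)/(3·x^2 + 2·x)
  = 1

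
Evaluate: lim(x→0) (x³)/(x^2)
This is a 0/0 indeterminate form.

Apply L'Hôpital's rule: differentiate numerator and denominator separately.
  f(x) = x^3   ⇒   f'(x) = 3·x^2
  g(x) = x^2   ⇒   g'(x) = 2·x
  lim(x→0) f'(x)/g'(x) = lim(x→0) (3·x^2)/(2·x)
  = 0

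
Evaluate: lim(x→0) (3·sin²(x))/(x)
This is a 0/0 indeterminate form.

Apply L'Hôpital's rule: differentiate numerator and denominator separately.
  f(x) = 3·sin(x)^2   ⇒   f'(x) = 6·sin(x)·cos(x)
  g(x) = x   ⇒   g'(x) = 1
  lim(x→0) f'(x)/g'(x) = lim(x→0) (6·sin(x)·cos(x))/(1)
  = 0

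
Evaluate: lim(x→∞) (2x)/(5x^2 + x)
This is an ∞/∞ indeterminate form.

Apply L'Hôpital's rule: differentiate numerator and denominator separately.
  f(x) = 2·x   ⇒   f'(x) = 2
  g(x) = 5·x^2 + x   ⇒   g'(x) = 10·x + 1
  lim(x→∞) f'(x)/g'(x) = lim(x→∞) (2)/(10·x + 1)
  = 0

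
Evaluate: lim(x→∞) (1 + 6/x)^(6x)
This is an exponential indeterminate form.

For exponential indeterminate forms, take the natural log:
  Let L = lim(x→∞) (1 + 6/x)^(6x)
  Then ln(L) = lim(x→∞) [exponent × ln(base)]
  Evaluate using L'Hôpital or standard limits, then exponentiate.
  L = e^(36)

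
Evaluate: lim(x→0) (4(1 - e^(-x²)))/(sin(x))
This is a 0/0 indeterminate form.

Apply L'Hôpital's rule: differentiate numerator and denominator separately.
  f(x) = 4 - 4·e^(-x^2)   ⇒   f'(x) = 8·x·e^(-x^2)
  g(x) = sin(x)   ⇒   g'(x) = cos(x)
  lim(x→0) f'(x)/g'(x) = lim(x→0) (8·x·e^(-x^2))/(cos(x))
  = 0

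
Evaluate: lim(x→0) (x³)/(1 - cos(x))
This is a 0/0 indeterminate form.

Apply L'Hôpital's rule: differentiate numerator and denominator separately.
  f(x) = x^3   ⇒   f'(x) = 3·x^2
  g(x) = 1 - cos(x)   ⇒   g'(x) = sin(x)
  lim(x→0) f'(x)/g'(x) = lim(x→0) (3·x^2)/(sin(x))
  = 0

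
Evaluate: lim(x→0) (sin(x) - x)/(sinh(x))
This is a 0/0 indeterminate form.

Apply L'Hôpital's rule: differentiate numerator and denominator separately.
  f(x) = -x + sin(x)   ⇒   f'(x) = cos(x) - 1
  g(x) = sinh(x)   ⇒   g'(x) = cosh(x)
  lim(x→0) f'(x)/g'(x) = lim(x→0) (cos(x) - 1)/(cosh(x))
  = 0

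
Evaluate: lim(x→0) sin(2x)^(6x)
This is an exponential indeterminate form.

For exponential indeterminate forms, take the natural log:
  Let L = lim(x→0) sin(2x)^(6x)
  Then ln(L) = lim(x→0) [exponent × ln(base)]
  Evaluate using L'Hôpital or standard limits, then exponentiate.
  L = 1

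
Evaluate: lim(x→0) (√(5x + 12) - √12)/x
This is a standard limit.

Factor or rationalize the expression:
  lim(x→0) (√(5x + 12) - √12)/x = 5·sqrt(3)/12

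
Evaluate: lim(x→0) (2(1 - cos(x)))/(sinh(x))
This is a 0/0 indeterminate form.

Apply L'Hôpital's rule: differentiate numerator and denominator separately.
  f(x) = 2 - 2·cos(x)   ⇒   f'(x) = 2·sin(x)
  g(x) = sinh(x)   ⇒   g'(x) = cosh(x)
  lim(x→0) f'(x)/g'(x) = lim(x→0) (2·sin(x))/(cosh(x))
  = 0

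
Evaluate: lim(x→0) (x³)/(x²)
This is a 0/0 indeterminate form.

Apply L'Hôpital's rule: differentiate numerator and denominator separately.
  f(x) = x^3   ⇒   f'(x) = 3·x^2
  g(x) = x^2   ⇒   g'(x) = 2·x
  lim(x→0) f'(x)/g'(x) = lim(x→0) (3·x^2)/(2·x)
  = 0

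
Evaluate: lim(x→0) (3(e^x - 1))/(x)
This is a 0/0 indeterminate form.

Apply L'Hôpital's rule: differentiate numerator and denominator separately.
  f(x) = 3·e^(x) - 3   ⇒   f'(x) = 3·e^(x)
  g(x) = x   ⇒   g'(x) = 1
  lim(x→0) f'(x)/g'(x) = lim(x→0) (3·e^(x))/(1)
  = 3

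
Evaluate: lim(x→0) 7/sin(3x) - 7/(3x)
This is an ∞-∞ indeterminate form.

Combine fractions or rationalize to convert ∞-∞ to 0/0 form:
  lim(x→0) 7/sin(3x) - 7/(3x) = 0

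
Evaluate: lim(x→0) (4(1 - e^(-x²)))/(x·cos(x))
This is a 0/0 indeterminate form.

Apply L'Hôpital's rule: differentiate numerator and denominator separately.
  f(x) = 4 - 4·e^(-x^2)   ⇒   f'(x) = 8·x·e^(-x^2)
  g(x) = x·cos(x)   ⇒   g'(x) = -x·sin(x) + cos(x)
  lim(x→0) f'(x)/g'(x) = lim(x→0) (8·x·e^(-x^2))/(-x·sin(x) + cos(x))
  = 0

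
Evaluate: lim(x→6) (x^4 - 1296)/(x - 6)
This is a standard limit.

Factor or rationalize the expression:
  lim(x→6) (x^4 - 1296)/(x - 6) = 864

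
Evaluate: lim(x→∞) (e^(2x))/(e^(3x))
This is an ∞/∞ indeterminate form.

Apply L'Hôpital's rule: differentiate numerator and denominator separately.
  f(x) = e^(2·x)   ⇒   f'(x) = 2·e^(2·x)
  g(x) = e^(3·x)   ⇒   g'(x) = 3·e^(3·x)
  lim(x→∞) f'(x)/g'(x) = lim(x→∞) (2·e^(2·x))/(3·e^(3·x))
  = 0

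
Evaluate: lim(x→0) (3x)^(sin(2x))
This is an exponential indeterminate form.

For exponential indeterminate forms, take the natural log:
  Let L = lim(x→0) (3x)^(sin(2x))
  Then ln(L) = lim(x→0) [exponent × ln(base)]
  Evaluate using L'Hôpital or standard limits, then exponentiate.
  L = 1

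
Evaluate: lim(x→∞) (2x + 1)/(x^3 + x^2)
This is an ∞/∞ indeterminate form.

Apply L'Hôpital's rule: differentiate numerator and denominator separately.
  f(x) = 2·x + 1   ⇒   f'(x) = 2
  g(x) = x^3 + x^2   ⇒   g'(x) = 3·x^2 + 2·x
  lim(x→∞) f'(x)/g'(x) = lim(x→∞) (2)/(3·x^2 + 2·x)
  = 0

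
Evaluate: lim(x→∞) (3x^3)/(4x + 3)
This is an ∞/∞ indeterminate form.

Apply L'Hôpital's rule: differentiate numerator and denominator separately.
  f(x) = 3·x^3   ⇒   f'(x) = 9·x^2
  g(x) = 4·x + 3   ⇒   g'(x) = 4
  lim(x→∞) f'(x)/g'(x) = lim(x→∞) (9·x^2)/(4)
  = ∞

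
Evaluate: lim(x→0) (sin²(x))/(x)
This is a 0/0 indeterminate form.

Apply L'Hôpital's rule: differentiate numerator and denominator separately.
  f(x) = sin(x)^2   ⇒   f'(x) = 2·sin(x)·cos(x)
  g(x) = x   ⇒   g'(x) = 1
  lim(x→0) f'(x)/g'(x) = lim(x→0) (2·sin(x)·cos(x))/(1)
  = 0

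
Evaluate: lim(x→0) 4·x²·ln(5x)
This is a 0·∞ indeterminate form.

Rewrite 0·∞ as a quotient (0/0 or ∞/∞ form), then apply L'Hôpital's rule:
  lim(x→0) 4·x²·ln(5x) = 0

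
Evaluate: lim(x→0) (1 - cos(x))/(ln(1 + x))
This is a 0/0 indeterminate form.

Apply L'Hôpital's rule: differentiate numerator and denominator separately.
  f(x) = 1 - cos(x)   ⇒   f'(x) = sin(x)
  g(x) = ln(x + 1)   ⇒   g'(x) = 1/(x + 1)
  lim(x→0) f'(x)/g'(x) = lim(x→0) (sin(x))/(1/(x + 1))
  = 0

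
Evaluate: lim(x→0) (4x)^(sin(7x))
This is an exponential indeterminate form.

For exponential indeterminate forms, take the natural log:
  Let L = lim(x→0) (4x)^(sin(7x))
  Then ln(L) = lim(x→0) [exponent × ln(base)]
  Evaluate using L'Hôpital or standard limits, then exponentiate.
  L = 1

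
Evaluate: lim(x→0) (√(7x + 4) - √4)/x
This is a standard limit.

Factor or rationalize the expression:
  lim(x→0) (√(7x + 4) - √4)/x = 7/4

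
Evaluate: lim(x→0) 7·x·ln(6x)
This is a 0·∞ indeterminate form.

Rewrite 0·∞ as a quotient (0/0 or ∞/∞ form), then apply L'Hôpital's rule:
  lim(x→0) 7·x·ln(6x) = 0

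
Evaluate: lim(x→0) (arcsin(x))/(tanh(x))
This is a 0/0 indeterminate form.

Apply L'Hôpital's rule: differentiate numerator and denominator separately.
  f(x) = asin(x)   ⇒   f'(x) = 1/sqrt(1 - x^2)
  g(x) = tanh(x)   ⇒   g'(x) = 1 - tanh(x)^2
  lim(x→0) f'(x)/g'(x) = lim(x→0) (1/sqrt(1 - x^2))/(1 - tanh(x)^2)
  = 1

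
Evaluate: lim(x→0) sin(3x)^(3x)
This is an exponential indeterminate form.

For exponential indeterminate forms, take the natural log:
  Let L = lim(x→0) sin(3x)^(3x)
  Then ln(L) = lim(x→0) [exponent × ln(base)]
  Evaluate using L'Hôpital or standard limits, then exponentiate.
  L = 1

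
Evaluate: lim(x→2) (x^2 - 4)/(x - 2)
This is a standard limit.

Factor or rationalize the expression:
  lim(x→2) (x^2 - 4)/(x - 2) = 4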